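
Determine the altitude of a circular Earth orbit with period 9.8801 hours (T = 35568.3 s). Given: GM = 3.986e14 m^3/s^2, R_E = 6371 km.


T = 35568.3 s
r = (mu*T^2/(4*pi^2))^(1/3) = (3.986e14 * 35568.3^2 / (4*pi^2))^(1/3)
r = 2.3375878e+07 m = 23375.8776 km
alt = r - R_E = 23375.8776 - 6371 = 17004.8776 km

17004.8776 km


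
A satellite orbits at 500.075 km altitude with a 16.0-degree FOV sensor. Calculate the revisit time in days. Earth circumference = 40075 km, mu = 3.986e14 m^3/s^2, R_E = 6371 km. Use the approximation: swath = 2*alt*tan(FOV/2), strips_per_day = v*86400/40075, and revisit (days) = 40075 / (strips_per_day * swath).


swath = 2*500.075*tan(0.1396263) = 140.5619 km
v = sqrt(mu/r) = 7616.5150 m/s = 7.6165 km/s
strips/day = v*86400/40075 = 7.6165*86400/40075 = 16.4209
coverage/day = strips * swath = 16.4209 * 140.5619 = 2308.1508 km
revisit = 40075 / 2308.1508 = 17.3624 days

17.3624 days


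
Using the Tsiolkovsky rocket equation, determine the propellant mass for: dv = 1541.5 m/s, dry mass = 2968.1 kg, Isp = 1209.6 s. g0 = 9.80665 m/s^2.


ve = Isp * g0 = 1209.6 * 9.80665 = 11862.123840 m/s
mass ratio = exp(dv/ve) = exp(1541.5/11862.123840) = 1.13877308
m_prop = m_dry * (mr - 1) = 2968.1 * (1.13877308 - 1)
m_prop = 411.8924 kg

411.8924 kg


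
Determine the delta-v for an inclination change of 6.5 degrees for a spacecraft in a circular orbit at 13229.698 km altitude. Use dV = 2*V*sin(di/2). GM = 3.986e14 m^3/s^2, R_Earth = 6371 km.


r = 19600.6980 km = 1.9600698e+07 m
V = sqrt(mu/r) = 4509.5466 m/s
di = 6.5 deg = 0.1134464 rad
dV = 2*V*sin(di/2) = 2*4509.5466*sin(0.0567232)
dV = 511.3175 m/s = 0.5113175 km/s

0.5113 km/s


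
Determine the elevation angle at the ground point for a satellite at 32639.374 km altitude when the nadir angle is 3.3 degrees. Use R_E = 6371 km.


r = R_E + alt = 39010.3740 km
Law of sines in the satellite / Earth-center / ground-point triangle:
  sin(nadir)/R_E = sin(90 + el)/r  =>  cos(el) = (r/R_E)*sin(nadir)
cos(el) = (39010.3740 / 6371.0000) * sin(3.3 deg) = 0.3524712
el = arccos(0.3524712) = 69.3615 deg
(Earth-central angle = 90 - nadir - el = 17.3385 deg)

69.3615 degrees


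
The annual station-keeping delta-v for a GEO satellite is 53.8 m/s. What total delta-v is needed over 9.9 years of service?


dV = rate * years = 53.8 * 9.9
dV = 532.6200 m/s

532.6200 m/s


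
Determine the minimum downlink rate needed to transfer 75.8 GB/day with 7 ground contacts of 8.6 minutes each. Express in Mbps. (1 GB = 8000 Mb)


total contact time = 7 * 8.6 * 60 = 3612.0000 s
data = 75.8 GB = 606400.0000 Mb
rate = 606400.0000 / 3612.0000 = 167.8848 Mbps

167.8848 Mbps


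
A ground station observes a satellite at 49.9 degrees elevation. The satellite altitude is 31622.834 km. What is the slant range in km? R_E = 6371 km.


h = 31622.834 km, el = 49.9 deg
d = -R_E*sin(el) + sqrt((R_E*sin(el))^2 + 2*R_E*h + h^2)
d = -6371.0000*sin(0.8709193) + sqrt((6371.0000*0.7649214)^2 + 2*6371.0000*31622.834 + 31622.834^2)
d = 32898.2488 km

32898.2488 km


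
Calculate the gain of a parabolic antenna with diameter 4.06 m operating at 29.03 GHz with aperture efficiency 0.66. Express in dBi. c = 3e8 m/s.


lambda = c/f = 3e8 / 2.903e+10 = 0.01033414 m
G = eta*(pi*D/lambda)^2 = 0.66*(pi*4.06/0.01033414)^2
G = 1.0054195e+06 (linear)
G = 10*log10(1.0054195e+06) = 60.0235 dBi

60.0235 dBi


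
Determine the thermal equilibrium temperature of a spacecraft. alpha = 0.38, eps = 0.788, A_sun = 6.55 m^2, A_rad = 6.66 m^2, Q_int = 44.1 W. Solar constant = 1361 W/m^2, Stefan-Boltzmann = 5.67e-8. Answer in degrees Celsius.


Numerator = alpha*S*A_sun + Q_int = 0.38*1361*6.55 + 44.1 = 3431.6290 W
Denominator = eps*sigma*A_rad = 0.788*5.67e-8*6.66 = 2.9756614e-07 W/K^4
T^4 = 1.1532324e+10 K^4
T = 327.7021 K = 54.5521 C

54.5521 degrees Celsius


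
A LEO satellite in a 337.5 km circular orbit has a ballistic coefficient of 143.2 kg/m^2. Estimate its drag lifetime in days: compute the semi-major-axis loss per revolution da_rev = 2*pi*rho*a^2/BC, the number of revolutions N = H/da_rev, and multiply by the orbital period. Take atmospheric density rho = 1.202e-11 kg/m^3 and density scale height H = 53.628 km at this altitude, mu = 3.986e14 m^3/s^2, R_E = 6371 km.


a = R_E + alt = 6708.5000 km = 6.7085e+06 m
da_rev = 2*pi*rho*a^2/BC = 2*pi*1.202e-11*(6.7085e+06)^2/143.2 = 23.735160 m per revolution
N = H/da_rev = 53628.0000 m / 23.735160 m = 2259.4328 revolutions
P = 2*pi*sqrt(a^3/mu) = 5468.2625 s
lifetime = N*P = 2259.4328 * 5468.2625 = 1.2355172e+07 s = 142.9997 days

142.9997 days


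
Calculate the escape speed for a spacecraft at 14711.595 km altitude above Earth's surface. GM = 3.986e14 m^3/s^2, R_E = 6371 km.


r = 6371.0 + 14711.595 = 21082.5950 km = 2.1082595e+07 m
v_esc = sqrt(2*mu/r) = sqrt(2*3.986e14 / 2.1082595e+07)
v_esc = 6149.2424 m/s = 6.1492 km/s

6.1492 km/s


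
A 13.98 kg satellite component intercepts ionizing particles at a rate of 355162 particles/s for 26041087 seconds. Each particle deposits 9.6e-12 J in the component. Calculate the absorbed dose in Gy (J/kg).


Total energy deposited = rate * time * E_per
  = 355162 * 26041087 * 9.6e-12 = 88.7885 J
Dose = E_total / mass = 88.7885 / 13.98
Dose = 6.3511 Gy

6.3511 Gy


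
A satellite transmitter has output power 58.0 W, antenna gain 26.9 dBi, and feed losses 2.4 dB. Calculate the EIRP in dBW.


Pt = 58.0 W = 17.6343 dBW
EIRP = Pt_dBW + Gt - losses = 17.6343 + 26.9 - 2.4 = 42.1343 dBW

42.1343 dBW


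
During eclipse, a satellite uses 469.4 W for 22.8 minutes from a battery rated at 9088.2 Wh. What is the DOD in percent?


E_used = P * t / 60 = 469.4 * 22.8 / 60 = 178.3720 Wh
DOD = E_used / E_total * 100 = 178.3720 / 9088.2 * 100
DOD = 1.9627 %

1.9627 %


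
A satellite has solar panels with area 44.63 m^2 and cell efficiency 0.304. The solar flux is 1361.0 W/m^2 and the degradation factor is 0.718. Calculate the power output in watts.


P = area * eta * S * degradation
P = 44.63 * 0.304 * 1361.0 * 0.718
P = 13258.1534 W

13258.1534 W


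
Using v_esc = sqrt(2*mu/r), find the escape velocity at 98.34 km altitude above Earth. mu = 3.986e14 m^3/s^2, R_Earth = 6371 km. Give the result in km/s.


r = 6371.0 + 98.34 = 6469.3400 km = 6.46934e+06 m
v_esc = sqrt(2*mu/r) = sqrt(2*3.986e14 / 6.46934e+06)
v_esc = 11100.7841 m/s = 11.1008 km/s

11.1008 km/s


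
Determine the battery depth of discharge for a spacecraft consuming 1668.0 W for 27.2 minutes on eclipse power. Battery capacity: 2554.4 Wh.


E_used = P * t / 60 = 1668.0 * 27.2 / 60 = 756.1600 Wh
DOD = E_used / E_total * 100 = 756.1600 / 2554.4 * 100
DOD = 29.6023 %

29.6023 %


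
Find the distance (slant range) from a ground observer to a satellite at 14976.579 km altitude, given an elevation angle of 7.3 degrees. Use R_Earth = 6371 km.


h = 14976.579 km, el = 7.3 deg
d = -R_E*sin(el) + sqrt((R_E*sin(el))^2 + 2*R_E*h + h^2)
d = -6371.0000*sin(0.127409) + sqrt((6371.0000*0.1270646)^2 + 2*6371.0000*14976.579 + 14976.579^2)
d = 19581.2738 km

19581.2738 km


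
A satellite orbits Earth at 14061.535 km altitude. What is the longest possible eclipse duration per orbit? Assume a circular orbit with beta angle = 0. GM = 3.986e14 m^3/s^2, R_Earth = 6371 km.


r = 20432.5350 km
T = 484.4437 min
Eclipse fraction = arcsin(R_E/r)/pi = arcsin(6371.0000/20432.5350)/pi
= arcsin(0.3118066)/pi = 0.1009341
Eclipse duration = 0.1009341 * 484.4437 = 48.8969 min

48.8969 minutes


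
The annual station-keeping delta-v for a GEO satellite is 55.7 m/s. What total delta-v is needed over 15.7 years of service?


dV = rate * years = 55.7 * 15.7
dV = 874.4900 m/s

874.4900 m/s


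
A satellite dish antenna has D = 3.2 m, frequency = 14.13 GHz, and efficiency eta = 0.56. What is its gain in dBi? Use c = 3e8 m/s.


lambda = c/f = 3e8 / 1.413e+10 = 0.02123142 m
G = eta*(pi*D/lambda)^2 = 0.56*(pi*3.2/0.02123142)^2
G = 125553.7080 (linear)
G = 10*log10(125553.7080) = 50.9883 dBi

50.9883 dBi


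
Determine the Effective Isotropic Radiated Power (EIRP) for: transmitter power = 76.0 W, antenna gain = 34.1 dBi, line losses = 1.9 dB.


Pt = 76.0 W = 18.8081 dBW
EIRP = Pt_dBW + Gt - losses = 18.8081 + 34.1 - 1.9 = 51.0081 dBW

51.0081 dBW


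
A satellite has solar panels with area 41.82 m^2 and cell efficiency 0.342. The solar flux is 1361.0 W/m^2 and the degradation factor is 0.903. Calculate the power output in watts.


P = area * eta * S * degradation
P = 41.82 * 0.342 * 1361.0 * 0.903
P = 17577.4556 W

17577.4556 W


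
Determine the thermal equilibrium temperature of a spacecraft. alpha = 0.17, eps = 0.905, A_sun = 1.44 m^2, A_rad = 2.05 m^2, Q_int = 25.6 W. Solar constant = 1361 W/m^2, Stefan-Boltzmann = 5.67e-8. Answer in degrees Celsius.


Numerator = alpha*S*A_sun + Q_int = 0.17*1361*1.44 + 25.6 = 358.7728 W
Denominator = eps*sigma*A_rad = 0.905*5.67e-8*2.05 = 1.0519267e-07 W/K^4
T^4 = 3.4106253e+09 K^4
T = 241.6621 K = -31.4879 C

-31.4879 degrees Celsius


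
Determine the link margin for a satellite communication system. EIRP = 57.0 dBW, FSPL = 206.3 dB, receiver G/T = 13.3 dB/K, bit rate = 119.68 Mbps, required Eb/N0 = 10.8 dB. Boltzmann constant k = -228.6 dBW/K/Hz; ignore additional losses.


C/N0 = EIRP - FSPL + G/T - k = 57.0 - 206.3 + 13.3 - (-228.6)
C/N0 = 92.6000 dB-Hz
R_b = 119.68 Mbps = 1.1968e+08 bps -> 10*log10(R_b) = 80.7802 dB-Hz
Eb/N0 = C/N0 - 10*log10(R_b) = 92.6000 - 80.7802 = 11.8198 dB
Margin = Eb/N0 - Eb/N0_req = 11.8198 - 10.8 = 1.0198 dB (link closes)

1.0198 dB


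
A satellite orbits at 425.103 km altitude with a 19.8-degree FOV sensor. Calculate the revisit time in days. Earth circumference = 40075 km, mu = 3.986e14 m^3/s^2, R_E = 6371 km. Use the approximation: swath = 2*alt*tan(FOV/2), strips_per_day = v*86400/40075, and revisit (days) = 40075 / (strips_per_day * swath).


swath = 2*425.103*tan(0.1727876) = 148.3847 km
v = sqrt(mu/r) = 7658.4110 m/s = 7.6584 km/s
strips/day = v*86400/40075 = 7.6584*86400/40075 = 16.5112
coverage/day = strips * swath = 16.5112 * 148.3847 = 2450.0109 km
revisit = 40075 / 2450.0109 = 16.3571 days

16.3571 days


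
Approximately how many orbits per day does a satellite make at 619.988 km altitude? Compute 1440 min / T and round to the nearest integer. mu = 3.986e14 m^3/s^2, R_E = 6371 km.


r = 6.990988e+06 m
T = 2*pi*sqrt(r^3/mu) = 5817.2678 s = 96.9545 min
revs/day = 1440 / 96.9545 = 14.8523
Rounded: 15 revolutions per day

15 revolutions per day


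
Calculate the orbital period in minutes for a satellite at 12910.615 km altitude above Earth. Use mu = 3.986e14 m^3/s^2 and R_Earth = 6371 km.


r = 19281.6150 km = 1.9281615e+07 m
T = 2*pi*sqrt(r^3/mu) = 2*pi*sqrt(7.1685319e+21 / 3.986e14)
T = 26645.6508 s = 444.0942 min

444.0942 minutes


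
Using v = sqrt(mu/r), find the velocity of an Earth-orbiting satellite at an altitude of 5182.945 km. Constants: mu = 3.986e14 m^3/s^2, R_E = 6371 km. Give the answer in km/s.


r = R_E + alt = 6371.0 + 5182.945 = 11553.9450 km = 1.1553945e+07 m
v = sqrt(mu/r) = sqrt(3.986e14 / 1.1553945e+07) = 5873.5883 m/s = 5.8736 km/s

5.8736 km/s


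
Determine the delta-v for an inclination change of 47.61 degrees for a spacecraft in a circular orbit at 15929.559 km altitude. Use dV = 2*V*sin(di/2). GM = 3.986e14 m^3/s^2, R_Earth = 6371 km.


r = 22300.5590 km = 2.2300559e+07 m
V = sqrt(mu/r) = 4227.7644 m/s
di = 47.61 deg = 0.8309513 rad
dV = 2*V*sin(di/2) = 2*4227.7644*sin(0.4154756)
dV = 3412.8640 m/s = 3.4129 km/s

3.4129 km/s


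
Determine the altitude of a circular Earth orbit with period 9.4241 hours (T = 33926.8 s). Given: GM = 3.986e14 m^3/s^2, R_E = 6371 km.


T = 33926.8 s
r = (mu*T^2/(4*pi^2))^(1/3) = (3.986e14 * 33926.8^2 / (4*pi^2))^(1/3)
r = 2.2651021e+07 m = 22651.0211 km
alt = r - R_E = 22651.0211 - 6371 = 16280.0211 km

16280.0211 km


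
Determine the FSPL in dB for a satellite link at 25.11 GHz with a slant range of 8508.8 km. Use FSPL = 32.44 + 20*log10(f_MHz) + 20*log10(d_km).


f = 25.11 GHz = 25110.0000 MHz
d = 8508.8 km
FSPL = 32.44 + 20*log10(25110.0000) + 20*log10(8508.8)
FSPL = 32.44 + 87.9969 + 78.5974
FSPL = 199.0343 dB

199.0343 dB


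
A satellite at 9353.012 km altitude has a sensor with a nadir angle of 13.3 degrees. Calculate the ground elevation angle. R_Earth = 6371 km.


r = R_E + alt = 15724.0120 km
Law of sines in the satellite / Earth-center / ground-point triangle:
  sin(nadir)/R_E = sin(90 + el)/r  =>  cos(el) = (r/R_E)*sin(nadir)
cos(el) = (15724.0120 / 6371.0000) * sin(13.3 deg) = 0.5677766
el = arccos(0.5677766) = 55.4047 deg
(Earth-central angle = 90 - nadir - el = 21.2953 deg)

55.4047 degrees


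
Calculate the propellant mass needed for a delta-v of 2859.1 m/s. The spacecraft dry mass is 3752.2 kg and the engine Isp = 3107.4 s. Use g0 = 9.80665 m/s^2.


ve = Isp * g0 = 3107.4 * 9.80665 = 30473.184210 m/s
mass ratio = exp(dv/ve) = exp(2859.1/30473.184210) = 1.09836584
m_prop = m_dry * (mr - 1) = 3752.2 * (1.09836584 - 1)
m_prop = 369.0883 kg

369.0883 kg


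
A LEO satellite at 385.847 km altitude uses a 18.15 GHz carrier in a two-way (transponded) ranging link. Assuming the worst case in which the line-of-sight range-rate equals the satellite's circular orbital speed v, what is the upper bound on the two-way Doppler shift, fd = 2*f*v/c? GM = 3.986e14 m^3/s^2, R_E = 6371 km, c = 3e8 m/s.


r = 6.756847e+06 m
v = sqrt(mu/r) = 7680.6258 m/s (worst-case radial velocity)
f = 18.15 GHz = 1.815e+10 Hz
fd = 2*f*v/c = 2*1.815e+10*7680.6258/3.0e+08
fd = 929355.7173 Hz

929355.7173 Hz


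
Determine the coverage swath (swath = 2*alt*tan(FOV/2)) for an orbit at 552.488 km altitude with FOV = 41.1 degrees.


FOV = 41.1 deg = 0.7173303 rad
swath = 2 * alt * tan(FOV/2) = 2 * 552.488 * tan(0.3586652)
swath = 2 * 552.488 * 0.3748797
swath = 414.2330 km

414.2330 km


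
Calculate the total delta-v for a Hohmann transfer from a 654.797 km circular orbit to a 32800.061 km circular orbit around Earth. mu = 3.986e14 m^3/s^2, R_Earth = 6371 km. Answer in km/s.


r1 = 7025.7970 km = 7.025797e+06 m
r2 = 39171.0610 km = 3.9171061e+07 m
dv1 = sqrt(mu/r1)*(sqrt(2*r2/(r1+r2)) - 1) = 2276.5363 m/s
dv2 = sqrt(mu/r2)*(1 - sqrt(2*r1/(r1+r2))) = 1430.6547 m/s
total dv = |dv1| + |dv2| = 2276.5363 + 1430.6547 = 3707.1910 m/s = 3.7072 km/s

3.7072 km/s


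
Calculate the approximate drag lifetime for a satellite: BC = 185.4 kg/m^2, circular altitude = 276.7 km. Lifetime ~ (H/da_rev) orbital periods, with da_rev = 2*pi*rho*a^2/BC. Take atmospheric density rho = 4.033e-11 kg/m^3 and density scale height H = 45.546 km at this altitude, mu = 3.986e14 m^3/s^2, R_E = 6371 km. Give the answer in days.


a = R_E + alt = 6647.7000 km = 6.6477e+06 m
da_rev = 2*pi*rho*a^2/BC = 2*pi*4.033e-11*(6.6477e+06)^2/185.4 = 60.400591 m per revolution
N = H/da_rev = 45546.0000 m / 60.400591 m = 754.0655 revolutions
P = 2*pi*sqrt(a^3/mu) = 5394.0919 s
lifetime = N*P = 754.0655 * 5394.0919 = 4.0674985e+06 s = 47.0775 days

47.0775 days


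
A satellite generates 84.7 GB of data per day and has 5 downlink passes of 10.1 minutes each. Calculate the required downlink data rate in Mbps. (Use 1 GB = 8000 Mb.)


total contact time = 5 * 10.1 * 60 = 3030.0000 s
data = 84.7 GB = 677600.0000 Mb
rate = 677600.0000 / 3030.0000 = 223.6304 Mbps

223.6304 Mbps


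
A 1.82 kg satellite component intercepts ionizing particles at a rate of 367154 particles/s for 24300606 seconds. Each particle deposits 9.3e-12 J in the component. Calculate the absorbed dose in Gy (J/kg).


Total energy deposited = rate * time * E_per
  = 367154 * 24300606 * 9.3e-12 = 82.9752 J
Dose = E_total / mass = 82.9752 / 1.82
Dose = 45.5908 Gy

45.5908 Gy


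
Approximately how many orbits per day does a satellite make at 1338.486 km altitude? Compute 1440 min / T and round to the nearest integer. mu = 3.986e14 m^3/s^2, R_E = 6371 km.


r = 7.709486e+06 m
T = 2*pi*sqrt(r^3/mu) = 6736.7333 s = 112.2789 min
revs/day = 1440 / 112.2789 = 12.8252
Rounded: 13 revolutions per day

13 revolutions per day


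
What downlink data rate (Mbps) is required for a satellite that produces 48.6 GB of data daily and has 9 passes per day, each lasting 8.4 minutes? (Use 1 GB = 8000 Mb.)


total contact time = 9 * 8.4 * 60 = 4536.0000 s
data = 48.6 GB = 388800.0000 Mb
rate = 388800.0000 / 4536.0000 = 85.7143 Mbps

85.7143 Mbps


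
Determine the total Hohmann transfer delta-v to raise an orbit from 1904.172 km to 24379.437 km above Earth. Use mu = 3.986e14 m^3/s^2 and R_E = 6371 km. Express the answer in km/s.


r1 = 8275.1720 km = 8.275172e+06 m
r2 = 30750.4370 km = 3.0750437e+07 m
dv1 = sqrt(mu/r1)*(sqrt(2*r2/(r1+r2)) - 1) = 1772.2328 m/s
dv2 = sqrt(mu/r2)*(1 - sqrt(2*r1/(r1+r2))) = 1255.7200 m/s
total dv = |dv1| + |dv2| = 1772.2328 + 1255.7200 = 3027.9529 m/s = 3.0280 km/s

3.0280 km/s


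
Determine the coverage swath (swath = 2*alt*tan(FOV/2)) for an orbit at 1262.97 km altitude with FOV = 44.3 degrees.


FOV = 44.3 deg = 0.7731809 rad
swath = 2 * alt * tan(FOV/2) = 2 * 1262.97 * tan(0.3865904)
swath = 2 * 1262.97 * 0.4070748
swath = 1028.2465 km

1028.2465 km


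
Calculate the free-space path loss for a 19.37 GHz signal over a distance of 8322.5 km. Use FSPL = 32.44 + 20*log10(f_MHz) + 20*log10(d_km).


f = 19.37 GHz = 19370.0000 MHz
d = 8322.5 km
FSPL = 32.44 + 20*log10(19370.0000) + 20*log10(8322.5)
FSPL = 32.44 + 85.7426 + 78.4051
FSPL = 196.5877 dB

196.5877 dB


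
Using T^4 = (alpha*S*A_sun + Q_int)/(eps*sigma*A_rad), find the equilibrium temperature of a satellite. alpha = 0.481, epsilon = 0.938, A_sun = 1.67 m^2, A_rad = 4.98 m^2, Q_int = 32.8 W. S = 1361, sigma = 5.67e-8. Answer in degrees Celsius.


Numerator = alpha*S*A_sun + Q_int = 0.481*1361*1.67 + 32.8 = 1126.0505 W
Denominator = eps*sigma*A_rad = 0.938*5.67e-8*4.98 = 2.6485931e-07 W/K^4
T^4 = 4.2515042e+09 K^4
T = 255.3499 K = -17.8001 C

-17.8001 degrees Celsius


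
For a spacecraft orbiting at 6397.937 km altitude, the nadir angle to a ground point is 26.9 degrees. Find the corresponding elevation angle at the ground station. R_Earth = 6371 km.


r = R_E + alt = 12768.9370 km
Law of sines in the satellite / Earth-center / ground-point triangle:
  sin(nadir)/R_E = sin(90 + el)/r  =>  cos(el) = (r/R_E)*sin(nadir)
cos(el) = (12768.9370 / 6371.0000) * sin(26.9 deg) = 0.9067823
el = arccos(0.9067823) = 24.9356 deg
(Earth-central angle = 90 - nadir - el = 38.1644 deg)

24.9356 degrees


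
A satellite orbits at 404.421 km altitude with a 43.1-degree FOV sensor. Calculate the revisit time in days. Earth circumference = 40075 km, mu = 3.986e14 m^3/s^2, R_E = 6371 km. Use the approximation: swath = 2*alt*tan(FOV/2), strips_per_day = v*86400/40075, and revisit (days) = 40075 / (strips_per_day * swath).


swath = 2*404.421*tan(0.3761185) = 319.4270 km
v = sqrt(mu/r) = 7670.0908 m/s = 7.6701 km/s
strips/day = v*86400/40075 = 7.6701*86400/40075 = 16.5364
coverage/day = strips * swath = 16.5364 * 319.4270 = 5282.1694 km
revisit = 40075 / 5282.1694 = 7.5868 days

7.5868 days


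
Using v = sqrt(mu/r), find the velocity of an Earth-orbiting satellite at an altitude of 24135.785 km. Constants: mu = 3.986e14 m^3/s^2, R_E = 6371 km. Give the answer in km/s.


r = R_E + alt = 6371.0 + 24135.785 = 30506.7850 km = 3.0506785e+07 m
v = sqrt(mu/r) = sqrt(3.986e14 / 3.0506785e+07) = 3614.6847 m/s = 3.6147 km/s

3.6147 km/s


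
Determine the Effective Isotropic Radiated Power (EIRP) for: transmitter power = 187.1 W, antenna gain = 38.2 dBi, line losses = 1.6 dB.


Pt = 187.1 W = 22.7207 dBW
EIRP = Pt_dBW + Gt - losses = 22.7207 + 38.2 - 1.6 = 59.3207 dBW

59.3207 dBW


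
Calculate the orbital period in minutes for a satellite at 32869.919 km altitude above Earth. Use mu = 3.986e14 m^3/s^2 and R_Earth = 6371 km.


r = 39240.9190 km = 3.9240919e+07 m
T = 2*pi*sqrt(r^3/mu) = 2*pi*sqrt(6.0425118e+22 / 3.986e14)
T = 77360.6261 s = 1289.3438 min

1289.3438 minutes


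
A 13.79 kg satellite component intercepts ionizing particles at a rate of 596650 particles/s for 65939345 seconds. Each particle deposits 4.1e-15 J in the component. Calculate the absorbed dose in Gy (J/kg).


Total energy deposited = rate * time * E_per
  = 596650 * 65939345 * 4.1e-15 = 0.1613051 J
Dose = E_total / mass = 0.1613051 / 13.79
Dose = 0.01169725 Gy

0.0117 Gy


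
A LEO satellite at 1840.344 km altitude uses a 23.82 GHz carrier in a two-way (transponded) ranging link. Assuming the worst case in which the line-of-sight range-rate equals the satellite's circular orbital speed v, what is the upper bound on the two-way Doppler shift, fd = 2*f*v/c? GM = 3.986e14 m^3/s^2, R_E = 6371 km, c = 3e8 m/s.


r = 8.211344e+06 m
v = sqrt(mu/r) = 6967.2521 m/s (worst-case radial velocity)
f = 23.82 GHz = 2.382e+10 Hz
fd = 2*f*v/c = 2*2.382e+10*6967.2521/3.0e+08
fd = 1.1063996e+06 Hz

1.1064e+06 Hz


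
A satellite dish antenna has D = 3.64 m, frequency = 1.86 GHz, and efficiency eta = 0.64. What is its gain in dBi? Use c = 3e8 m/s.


lambda = c/f = 3e8 / 1.86e+09 = 0.1612903 m
G = eta*(pi*D/lambda)^2 = 0.64*(pi*3.64/0.1612903)^2
G = 3217.1097 (linear)
G = 10*log10(3217.1097) = 35.0747 dBi

35.0747 dBi


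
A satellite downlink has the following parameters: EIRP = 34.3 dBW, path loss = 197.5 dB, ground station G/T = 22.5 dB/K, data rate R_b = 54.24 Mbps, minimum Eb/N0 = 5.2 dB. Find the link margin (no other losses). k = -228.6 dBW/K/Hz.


C/N0 = EIRP - FSPL + G/T - k = 34.3 - 197.5 + 22.5 - (-228.6)
C/N0 = 87.9000 dB-Hz
R_b = 54.24 Mbps = 5.424e+07 bps -> 10*log10(R_b) = 77.3432 dB-Hz
Eb/N0 = C/N0 - 10*log10(R_b) = 87.9000 - 77.3432 = 10.5568 dB
Margin = Eb/N0 - Eb/N0_req = 10.5568 - 5.2 = 5.3568 dB (link closes)

5.3568 dB


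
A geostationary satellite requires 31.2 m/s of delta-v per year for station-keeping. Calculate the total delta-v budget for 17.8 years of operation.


dV = rate * years = 31.2 * 17.8
dV = 555.3600 m/s

555.3600 m/s


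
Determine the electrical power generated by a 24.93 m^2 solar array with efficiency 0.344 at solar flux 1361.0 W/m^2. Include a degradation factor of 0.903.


P = area * eta * S * degradation
P = 24.93 * 0.344 * 1361.0 * 0.903
P = 10539.6599 W

10539.6599 W


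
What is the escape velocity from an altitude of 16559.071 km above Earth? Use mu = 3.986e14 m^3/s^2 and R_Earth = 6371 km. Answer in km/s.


r = 6371.0 + 16559.071 = 22930.0710 km = 2.2930071e+07 m
v_esc = sqrt(2*mu/r) = sqrt(2*3.986e14 / 2.2930071e+07)
v_esc = 5896.3186 m/s = 5.8963 km/s

5.8963 km/s


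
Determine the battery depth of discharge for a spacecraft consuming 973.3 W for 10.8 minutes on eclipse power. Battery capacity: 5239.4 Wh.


E_used = P * t / 60 = 973.3 * 10.8 / 60 = 175.1940 Wh
DOD = E_used / E_total * 100 = 175.1940 / 5239.4 * 100
DOD = 3.3438 %

3.3438 %


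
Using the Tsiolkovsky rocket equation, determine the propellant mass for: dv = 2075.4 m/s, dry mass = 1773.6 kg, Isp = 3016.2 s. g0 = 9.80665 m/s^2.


ve = Isp * g0 = 3016.2 * 9.80665 = 29578.817730 m/s
mass ratio = exp(dv/ve) = exp(2075.4/29578.817730) = 1.07268524
m_prop = m_dry * (mr - 1) = 1773.6 * (1.07268524 - 1)
m_prop = 128.9145 kg

128.9145 kg


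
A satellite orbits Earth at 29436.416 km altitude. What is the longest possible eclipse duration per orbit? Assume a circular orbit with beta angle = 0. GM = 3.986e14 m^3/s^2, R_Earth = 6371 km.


r = 35807.4160 km
T = 1123.8787 min
Eclipse fraction = arcsin(R_E/r)/pi = arcsin(6371.0000/35807.4160)/pi
= arcsin(0.177924)/pi = 0.05693813
Eclipse duration = 0.05693813 * 1123.8787 = 63.9916 min

63.9916 minutes


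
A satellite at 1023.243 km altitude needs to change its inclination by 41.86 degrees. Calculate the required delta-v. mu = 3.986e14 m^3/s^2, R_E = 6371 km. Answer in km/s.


r = 7394.2430 km = 7.394243e+06 m
V = sqrt(mu/r) = 7342.1252 m/s
di = 41.86 deg = 0.7305948 rad
dV = 2*V*sin(di/2) = 2*7342.1252*sin(0.3652974)
dV = 5245.6122 m/s = 5.2456 km/s

5.2456 km/s


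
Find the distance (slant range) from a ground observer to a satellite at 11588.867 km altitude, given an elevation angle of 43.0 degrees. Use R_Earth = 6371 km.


h = 11588.867 km, el = 43.0 deg
d = -R_E*sin(el) + sqrt((R_E*sin(el))^2 + 2*R_E*h + h^2)
d = -6371.0000*sin(0.7504916) + sqrt((6371.0000*0.6819984)^2 + 2*6371.0000*11588.867 + 11588.867^2)
d = 12999.9101 km

12999.9101 km


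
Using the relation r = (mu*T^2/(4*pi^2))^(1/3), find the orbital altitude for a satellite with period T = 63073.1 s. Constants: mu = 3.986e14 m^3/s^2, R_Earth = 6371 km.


T = 63073.1 s
r = (mu*T^2/(4*pi^2))^(1/3) = (3.986e14 * 63073.1^2 / (4*pi^2))^(1/3)
r = 3.4246956e+07 m = 34246.9556 km
alt = r - R_E = 34246.9556 - 6371 = 27875.9556 km

27875.9556 km


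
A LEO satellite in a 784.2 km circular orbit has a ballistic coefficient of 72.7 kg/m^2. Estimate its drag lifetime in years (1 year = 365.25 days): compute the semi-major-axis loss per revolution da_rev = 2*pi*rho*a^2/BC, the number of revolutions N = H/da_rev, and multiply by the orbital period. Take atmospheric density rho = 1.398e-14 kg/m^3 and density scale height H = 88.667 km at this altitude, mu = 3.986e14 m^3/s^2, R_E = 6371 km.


a = R_E + alt = 7155.2000 km = 7.1552e+06 m
da_rev = 2*pi*rho*a^2/BC = 2*pi*1.398e-14*(7.1552e+06)^2/72.7 = 0.0618580441 m per revolution
N = H/da_rev = 88667.0000 m / 0.0618580441 m = 1.4333948e+06 revolutions
P = 2*pi*sqrt(a^3/mu) = 6023.4303 s
lifetime = N*P = 1.4333948e+06 * 6023.4303 = 8.6339538e+09 s = 99930.0203 days
years = 99930.0203 / 365.25 = 273.5935 years

273.5935 years


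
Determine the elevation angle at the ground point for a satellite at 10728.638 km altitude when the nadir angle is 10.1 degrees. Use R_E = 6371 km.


r = R_E + alt = 17099.6380 km
Law of sines in the satellite / Earth-center / ground-point triangle:
  sin(nadir)/R_E = sin(90 + el)/r  =>  cos(el) = (r/R_E)*sin(nadir)
cos(el) = (17099.6380 / 6371.0000) * sin(10.1 deg) = 0.4706808
el = arccos(0.4706808) = 61.9215 deg
(Earth-central angle = 90 - nadir - el = 17.9785 deg)

61.9215 degrees


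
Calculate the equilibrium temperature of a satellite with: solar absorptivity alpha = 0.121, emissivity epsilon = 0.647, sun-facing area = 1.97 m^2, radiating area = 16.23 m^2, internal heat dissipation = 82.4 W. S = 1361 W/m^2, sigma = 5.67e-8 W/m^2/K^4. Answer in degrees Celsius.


Numerator = alpha*S*A_sun + Q_int = 0.121*1361*1.97 + 82.4 = 406.8216 W
Denominator = eps*sigma*A_rad = 0.647*5.67e-8*16.23 = 5.9539593e-07 W/K^4
T^4 = 6.8327906e+08 K^4
T = 161.6775 K = -111.4725 C

-111.4725 degrees Celsius


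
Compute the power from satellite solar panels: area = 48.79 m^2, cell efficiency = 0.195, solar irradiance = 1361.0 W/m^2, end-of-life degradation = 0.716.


P = area * eta * S * degradation
P = 48.79 * 0.195 * 1361.0 * 0.716
P = 9271.2134 W

9271.2134 W


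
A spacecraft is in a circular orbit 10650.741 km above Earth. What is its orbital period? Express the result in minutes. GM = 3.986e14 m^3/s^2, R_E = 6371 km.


r = 17021.7410 km = 1.7021741e+07 m
T = 2*pi*sqrt(r^3/mu) = 2*pi*sqrt(4.9318736e+21 / 3.986e14)
T = 22101.2679 s = 368.3545 min

368.3545 minutes


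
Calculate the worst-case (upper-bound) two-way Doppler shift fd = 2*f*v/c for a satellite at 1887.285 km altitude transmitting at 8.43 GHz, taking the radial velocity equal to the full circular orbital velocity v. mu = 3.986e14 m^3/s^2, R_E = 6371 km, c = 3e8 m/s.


r = 8.258285e+06 m
v = sqrt(mu/r) = 6947.4225 m/s (worst-case radial velocity)
f = 8.43 GHz = 8.43e+09 Hz
fd = 2*f*v/c = 2*8.43e+09*6947.4225/3.0e+08
fd = 390445.1472 Hz

390445.1472 Hz


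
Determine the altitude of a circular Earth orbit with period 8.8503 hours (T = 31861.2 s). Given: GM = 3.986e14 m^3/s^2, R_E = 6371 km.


T = 31861.2 s
r = (mu*T^2/(4*pi^2))^(1/3) = (3.986e14 * 31861.2^2 / (4*pi^2))^(1/3)
r = 2.172204e+07 m = 21722.0398 km
alt = r - R_E = 21722.0398 - 6371 = 15351.0398 km

15351.0398 km


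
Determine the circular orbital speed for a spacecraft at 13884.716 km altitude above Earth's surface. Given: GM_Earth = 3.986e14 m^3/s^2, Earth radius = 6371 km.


r = R_E + alt = 6371.0 + 13884.716 = 20255.7160 km = 2.0255716e+07 m
v = sqrt(mu/r) = sqrt(3.986e14 / 2.0255716e+07) = 4436.0338 m/s = 4.4360 km/s

4.4360 km/s


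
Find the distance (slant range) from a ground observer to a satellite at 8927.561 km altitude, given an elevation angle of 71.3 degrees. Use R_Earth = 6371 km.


h = 8927.561 km, el = 71.3 deg
d = -R_E*sin(el) + sqrt((R_E*sin(el))^2 + 2*R_E*h + h^2)
d = -6371.0000*sin(1.2444) + sqrt((6371.0000*0.9472103)^2 + 2*6371.0000*8927.561 + 8927.561^2)
d = 9126.9080 km

9126.9080 km


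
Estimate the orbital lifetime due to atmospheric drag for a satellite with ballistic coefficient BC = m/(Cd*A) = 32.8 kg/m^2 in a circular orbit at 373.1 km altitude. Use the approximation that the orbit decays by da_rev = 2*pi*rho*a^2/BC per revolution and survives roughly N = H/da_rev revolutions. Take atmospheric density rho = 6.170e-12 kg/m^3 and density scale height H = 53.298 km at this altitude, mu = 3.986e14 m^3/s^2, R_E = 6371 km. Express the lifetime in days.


a = R_E + alt = 6744.1000 km = 6.7441e+06 m
da_rev = 2*pi*rho*a^2/BC = 2*pi*6.170e-12*(6.7441e+06)^2/32.8 = 53.757516 m per revolution
N = H/da_rev = 53298.0000 m / 53.757516 m = 991.4521 revolutions
P = 2*pi*sqrt(a^3/mu) = 5511.8479 s
lifetime = N*P = 991.4521 * 5511.8479 = 5.464733e+06 s = 63.2492 days

63.2492 days


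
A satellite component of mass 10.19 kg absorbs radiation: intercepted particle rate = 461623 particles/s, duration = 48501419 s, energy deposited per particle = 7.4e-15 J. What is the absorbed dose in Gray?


Total energy deposited = rate * time * E_per
  = 461623 * 48501419 * 7.4e-15 = 0.1656813 J
Dose = E_total / mass = 0.1656813 / 10.19
Dose = 0.01625921 Gy

0.0163 Gy


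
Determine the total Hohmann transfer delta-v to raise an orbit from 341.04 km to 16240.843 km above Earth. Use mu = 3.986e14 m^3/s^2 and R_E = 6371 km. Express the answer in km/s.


r1 = 6712.0400 km = 6.71204e+06 m
r2 = 22611.8430 km = 2.2611843e+07 m
dv1 = sqrt(mu/r1)*(sqrt(2*r2/(r1+r2)) - 1) = 1863.8175 m/s
dv2 = sqrt(mu/r2)*(1 - sqrt(2*r1/(r1+r2))) = 1357.8183 m/s
total dv = |dv1| + |dv2| = 1863.8175 + 1357.8183 = 3221.6358 m/s = 3.2216 km/s

3.2216 km/s


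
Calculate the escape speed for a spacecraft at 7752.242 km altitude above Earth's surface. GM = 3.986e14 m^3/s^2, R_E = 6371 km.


r = 6371.0 + 7752.242 = 14123.2420 km = 1.4123242e+07 m
v_esc = sqrt(2*mu/r) = sqrt(2*3.986e14 / 1.4123242e+07)
v_esc = 7513.0529 m/s = 7.5131 km/s

7.5131 km/s


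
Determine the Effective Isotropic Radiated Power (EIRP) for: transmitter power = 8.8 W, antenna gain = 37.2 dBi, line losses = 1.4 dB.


Pt = 8.8 W = 9.4448 dBW
EIRP = Pt_dBW + Gt - losses = 9.4448 + 37.2 - 1.4 = 45.2448 dBW

45.2448 dBW


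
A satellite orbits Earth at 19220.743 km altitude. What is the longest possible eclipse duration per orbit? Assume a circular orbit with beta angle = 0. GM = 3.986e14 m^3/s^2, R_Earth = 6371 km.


r = 25591.7430 km
T = 679.0625 min
Eclipse fraction = arcsin(R_E/r)/pi = arcsin(6371.0000/25591.7430)/pi
= arcsin(0.2489475)/pi = 0.08008466
Eclipse duration = 0.08008466 * 679.0625 = 54.3825 min

54.3825 minutes


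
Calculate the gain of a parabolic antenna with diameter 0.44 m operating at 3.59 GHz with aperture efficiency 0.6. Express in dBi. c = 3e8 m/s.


lambda = c/f = 3e8 / 3.59e+09 = 0.08356546 m
G = eta*(pi*D/lambda)^2 = 0.6*(pi*0.44/0.08356546)^2
G = 164.1734 (linear)
G = 10*log10(164.1734) = 22.1530 dBi

22.1530 dBi


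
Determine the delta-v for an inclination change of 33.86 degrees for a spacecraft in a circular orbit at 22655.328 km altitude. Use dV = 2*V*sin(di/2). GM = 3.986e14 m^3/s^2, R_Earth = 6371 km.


r = 29026.3280 km = 2.9026328e+07 m
V = sqrt(mu/r) = 3705.7200 m/s
di = 33.86 deg = 0.5909685 rad
dV = 2*V*sin(di/2) = 2*3705.7200*sin(0.2954842)
dV = 2158.2346 m/s = 2.1582 km/s

2.1582 km/s


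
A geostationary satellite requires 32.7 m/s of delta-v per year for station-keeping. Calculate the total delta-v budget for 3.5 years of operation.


dV = rate * years = 32.7 * 3.5
dV = 114.4500 m/s

114.4500 m/s


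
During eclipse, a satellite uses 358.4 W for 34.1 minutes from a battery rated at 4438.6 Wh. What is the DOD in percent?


E_used = P * t / 60 = 358.4 * 34.1 / 60 = 203.6907 Wh
DOD = E_used / E_total * 100 = 203.6907 / 4438.6 * 100
DOD = 4.5891 %

4.5891 %


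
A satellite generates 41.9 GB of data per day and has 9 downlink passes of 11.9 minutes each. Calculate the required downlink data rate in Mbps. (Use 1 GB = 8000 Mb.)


total contact time = 9 * 11.9 * 60 = 6426.0000 s
data = 41.9 GB = 335200.0000 Mb
rate = 335200.0000 / 6426.0000 = 52.1631 Mbps

52.1631 Mbps


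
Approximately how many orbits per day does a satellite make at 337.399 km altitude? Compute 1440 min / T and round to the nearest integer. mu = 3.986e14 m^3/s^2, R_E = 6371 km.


r = 6.708399e+06 m
T = 2*pi*sqrt(r^3/mu) = 5468.1390 s = 91.1357 min
revs/day = 1440 / 91.1357 = 15.8006
Rounded: 16 revolutions per day

16 revolutions per day


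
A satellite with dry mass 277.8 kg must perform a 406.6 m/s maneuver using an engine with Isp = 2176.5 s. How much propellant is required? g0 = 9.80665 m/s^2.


ve = Isp * g0 = 2176.5 * 9.80665 = 21344.173725 m/s
mass ratio = exp(dv/ve) = exp(406.6/21344.173725) = 1.01923230
m_prop = m_dry * (mr - 1) = 277.8 * (1.01923230 - 1)
m_prop = 5.3427 kg

5.3427 kg


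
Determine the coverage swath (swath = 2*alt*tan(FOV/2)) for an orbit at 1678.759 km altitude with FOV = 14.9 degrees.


FOV = 14.9 deg = 0.2600541 rad
swath = 2 * alt * tan(FOV/2) = 2 * 1678.759 * tan(0.130027)
swath = 2 * 1678.759 * 0.1307648
swath = 439.0452 km

439.0452 km


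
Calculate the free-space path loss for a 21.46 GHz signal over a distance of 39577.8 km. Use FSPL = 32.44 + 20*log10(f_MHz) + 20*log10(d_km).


f = 21.46 GHz = 21460.0000 MHz
d = 39577.8 km
FSPL = 32.44 + 20*log10(21460.0000) + 20*log10(39577.8)
FSPL = 32.44 + 86.6326 + 91.9490
FSPL = 211.0216 dB

211.0216 dB


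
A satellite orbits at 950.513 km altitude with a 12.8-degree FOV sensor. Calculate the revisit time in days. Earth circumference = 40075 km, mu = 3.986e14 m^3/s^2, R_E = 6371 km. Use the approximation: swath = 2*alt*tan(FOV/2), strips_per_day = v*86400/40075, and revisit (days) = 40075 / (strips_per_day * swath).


swath = 2*950.513*tan(0.1117011) = 213.2342 km
v = sqrt(mu/r) = 7378.5025 m/s = 7.3785 km/s
strips/day = v*86400/40075 = 7.3785*86400/40075 = 15.9077
coverage/day = strips * swath = 15.9077 * 213.2342 = 3392.0744 km
revisit = 40075 / 3392.0744 = 11.8143 days

11.8143 days


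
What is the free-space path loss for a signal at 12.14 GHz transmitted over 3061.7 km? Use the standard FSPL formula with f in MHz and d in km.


f = 12.14 GHz = 12140.0000 MHz
d = 3061.7 km
FSPL = 32.44 + 20*log10(12140.0000) + 20*log10(3061.7)
FSPL = 32.44 + 81.6844 + 69.7193
FSPL = 183.8436 dB

183.8436 dB


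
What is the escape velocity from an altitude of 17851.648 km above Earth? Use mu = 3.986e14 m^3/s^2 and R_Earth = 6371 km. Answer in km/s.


r = 6371.0 + 17851.648 = 24222.6480 km = 2.4222648e+07 m
v_esc = sqrt(2*mu/r) = sqrt(2*3.986e14 / 2.4222648e+07)
v_esc = 5736.8413 m/s = 5.7368 km/s

5.7368 km/s


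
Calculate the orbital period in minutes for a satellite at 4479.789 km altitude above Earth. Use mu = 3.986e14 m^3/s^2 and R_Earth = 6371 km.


r = 10850.7890 km = 1.0850789e+07 m
T = 2*pi*sqrt(r^3/mu) = 2*pi*sqrt(1.2775678e+21 / 3.986e14)
T = 11248.7224 s = 187.4787 min

187.4787 minutes


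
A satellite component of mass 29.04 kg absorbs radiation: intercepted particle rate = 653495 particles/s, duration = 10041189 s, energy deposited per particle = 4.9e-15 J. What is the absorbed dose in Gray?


Total energy deposited = rate * time * E_per
  = 653495 * 10041189 * 4.9e-15 = 0.03215315 J
Dose = E_total / mass = 0.03215315 / 29.04
Dose = 0.001107202 Gy

0.0011 Gy


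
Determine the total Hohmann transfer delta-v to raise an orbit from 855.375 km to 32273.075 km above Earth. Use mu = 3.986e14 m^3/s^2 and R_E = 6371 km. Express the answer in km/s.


r1 = 7226.3750 km = 7.226375e+06 m
r2 = 38644.0750 km = 3.8644075e+07 m
dv1 = sqrt(mu/r1)*(sqrt(2*r2/(r1+r2)) - 1) = 2213.5592 m/s
dv2 = sqrt(mu/r2)*(1 - sqrt(2*r1/(r1+r2))) = 1408.8907 m/s
total dv = |dv1| + |dv2| = 2213.5592 + 1408.8907 = 3622.4499 m/s = 3.6224 km/s

3.6224 km/s


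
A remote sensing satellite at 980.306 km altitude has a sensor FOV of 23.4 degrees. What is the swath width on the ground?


FOV = 23.4 deg = 0.408407 rad
swath = 2 * alt * tan(FOV/2) = 2 * 980.306 * tan(0.2042035)
swath = 2 * 980.306 * 0.20709
swath = 406.0232 km

406.0232 km


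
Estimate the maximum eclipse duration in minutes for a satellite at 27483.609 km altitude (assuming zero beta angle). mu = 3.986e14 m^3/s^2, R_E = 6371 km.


r = 33854.6090 km
T = 1033.2054 min
Eclipse fraction = arcsin(R_E/r)/pi = arcsin(6371.0000/33854.6090)/pi
= arcsin(0.1881871)/pi = 0.06026113
Eclipse duration = 0.06026113 * 1033.2054 = 62.2621 min

62.2621 minutes


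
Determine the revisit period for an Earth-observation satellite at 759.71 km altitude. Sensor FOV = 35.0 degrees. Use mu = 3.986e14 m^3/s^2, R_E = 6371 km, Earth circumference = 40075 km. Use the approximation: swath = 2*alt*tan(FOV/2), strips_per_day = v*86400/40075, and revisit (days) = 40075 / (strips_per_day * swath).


swath = 2*759.71*tan(0.3054326) = 479.0713 km
v = sqrt(mu/r) = 7476.5675 m/s = 7.4766 km/s
strips/day = v*86400/40075 = 7.4766*86400/40075 = 16.1192
coverage/day = strips * swath = 16.1192 * 479.0713 = 7722.2279 km
revisit = 40075 / 7722.2279 = 5.1896 days

5.1896 days


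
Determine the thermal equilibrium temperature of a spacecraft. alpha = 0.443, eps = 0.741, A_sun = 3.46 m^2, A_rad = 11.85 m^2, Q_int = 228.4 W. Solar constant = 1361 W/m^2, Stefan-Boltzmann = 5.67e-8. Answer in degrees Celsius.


Numerator = alpha*S*A_sun + Q_int = 0.443*1361*3.46 + 228.4 = 2314.5136 W
Denominator = eps*sigma*A_rad = 0.741*5.67e-8*11.85 = 4.978742e-07 W/K^4
T^4 = 4.648792e+09 K^4
T = 261.1169 K = -12.0331 C

-12.0331 degrees Celsius


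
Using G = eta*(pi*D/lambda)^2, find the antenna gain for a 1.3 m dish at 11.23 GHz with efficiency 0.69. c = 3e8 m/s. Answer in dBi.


lambda = c/f = 3e8 / 1.123e+10 = 0.02671416 m
G = eta*(pi*D/lambda)^2 = 0.69*(pi*1.3/0.02671416)^2
G = 16126.9613 (linear)
G = 10*log10(16126.9613) = 42.0755 dBi

42.0755 dBi


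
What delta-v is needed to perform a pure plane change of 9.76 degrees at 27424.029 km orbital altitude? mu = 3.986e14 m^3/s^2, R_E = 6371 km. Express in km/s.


r = 33795.0290 km = 3.3795029e+07 m
V = sqrt(mu/r) = 3434.3317 m/s
di = 9.76 deg = 0.1703441 rad
dV = 2*V*sin(di/2) = 2*3434.3317*sin(0.08517207)
dV = 584.3112 m/s = 0.5843112 km/s

0.5843 km/s


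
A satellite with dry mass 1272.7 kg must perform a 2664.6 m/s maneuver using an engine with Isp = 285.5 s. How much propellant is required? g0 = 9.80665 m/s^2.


ve = Isp * g0 = 285.5 * 9.80665 = 2799.798575 m/s
mass ratio = exp(dv/ve) = exp(2664.6/2799.798575) = 2.59013843
m_prop = m_dry * (mr - 1) = 1272.7 * (2.59013843 - 1)
m_prop = 2023.7692 kg

2023.7692 kg


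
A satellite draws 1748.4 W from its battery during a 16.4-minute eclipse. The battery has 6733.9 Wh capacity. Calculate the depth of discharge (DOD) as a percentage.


E_used = P * t / 60 = 1748.4 * 16.4 / 60 = 477.8960 Wh
DOD = E_used / E_total * 100 = 477.8960 / 6733.9 * 100
DOD = 7.0969 %

7.0969 %


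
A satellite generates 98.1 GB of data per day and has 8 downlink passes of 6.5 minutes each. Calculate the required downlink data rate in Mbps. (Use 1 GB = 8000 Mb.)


total contact time = 8 * 6.5 * 60 = 3120.0000 s
data = 98.1 GB = 784800.0000 Mb
rate = 784800.0000 / 3120.0000 = 251.5385 Mbps

251.5385 Mbps
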